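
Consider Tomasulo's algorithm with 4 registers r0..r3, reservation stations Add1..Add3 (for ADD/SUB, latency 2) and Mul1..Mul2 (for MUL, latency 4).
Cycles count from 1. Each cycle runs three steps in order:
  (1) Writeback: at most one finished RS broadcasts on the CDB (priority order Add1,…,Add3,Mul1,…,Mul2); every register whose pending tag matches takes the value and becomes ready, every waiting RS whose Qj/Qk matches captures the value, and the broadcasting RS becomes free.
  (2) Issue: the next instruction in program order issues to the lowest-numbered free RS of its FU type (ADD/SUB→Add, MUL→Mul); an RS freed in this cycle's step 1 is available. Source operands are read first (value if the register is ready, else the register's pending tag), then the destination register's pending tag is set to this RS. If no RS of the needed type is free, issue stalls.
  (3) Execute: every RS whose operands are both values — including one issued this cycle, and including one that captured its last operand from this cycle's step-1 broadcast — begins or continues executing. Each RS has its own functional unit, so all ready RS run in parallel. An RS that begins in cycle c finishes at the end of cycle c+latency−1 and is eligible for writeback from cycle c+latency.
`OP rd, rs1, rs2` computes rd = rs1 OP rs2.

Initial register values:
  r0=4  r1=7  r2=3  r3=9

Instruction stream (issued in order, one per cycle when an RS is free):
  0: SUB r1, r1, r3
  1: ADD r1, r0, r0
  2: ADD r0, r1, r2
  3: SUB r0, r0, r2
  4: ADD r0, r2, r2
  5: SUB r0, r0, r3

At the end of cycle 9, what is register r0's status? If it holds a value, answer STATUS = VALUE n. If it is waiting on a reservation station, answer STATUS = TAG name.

cycle 1: issue SUB r1<-Add1 // r0:4,r1:Add1,r2:3,r3:9
cycle 2: issue ADD r1<-Add2 // r0:4,r1:Add2,r2:3,r3:9
cycle 3: CDB Add1=-2; issue ADD r0<-Add1 // r0:Add1,r1:Add2,r2:3,r3:9
cycle 4: CDB Add2=8; issue SUB r0<-Add2 // r0:Add2,r1:8,r2:3,r3:9
cycle 5: issue ADD r0<-Add3 // r0:Add3,r1:8,r2:3,r3:9
cycle 6: CDB Add1=11; issue SUB r0<-Add1 // r0:Add1,r1:8,r2:3,r3:9
cycle 7: CDB Add3=6 // r0:Add1,r1:8,r2:3,r3:9
cycle 8: CDB Add2=8 // r0:Add1,r1:8,r2:3,r3:9
cycle 9: CDB Add1=-3 // r0:-3,r1:8,r2:3,r3:9

STATUS = VALUE -3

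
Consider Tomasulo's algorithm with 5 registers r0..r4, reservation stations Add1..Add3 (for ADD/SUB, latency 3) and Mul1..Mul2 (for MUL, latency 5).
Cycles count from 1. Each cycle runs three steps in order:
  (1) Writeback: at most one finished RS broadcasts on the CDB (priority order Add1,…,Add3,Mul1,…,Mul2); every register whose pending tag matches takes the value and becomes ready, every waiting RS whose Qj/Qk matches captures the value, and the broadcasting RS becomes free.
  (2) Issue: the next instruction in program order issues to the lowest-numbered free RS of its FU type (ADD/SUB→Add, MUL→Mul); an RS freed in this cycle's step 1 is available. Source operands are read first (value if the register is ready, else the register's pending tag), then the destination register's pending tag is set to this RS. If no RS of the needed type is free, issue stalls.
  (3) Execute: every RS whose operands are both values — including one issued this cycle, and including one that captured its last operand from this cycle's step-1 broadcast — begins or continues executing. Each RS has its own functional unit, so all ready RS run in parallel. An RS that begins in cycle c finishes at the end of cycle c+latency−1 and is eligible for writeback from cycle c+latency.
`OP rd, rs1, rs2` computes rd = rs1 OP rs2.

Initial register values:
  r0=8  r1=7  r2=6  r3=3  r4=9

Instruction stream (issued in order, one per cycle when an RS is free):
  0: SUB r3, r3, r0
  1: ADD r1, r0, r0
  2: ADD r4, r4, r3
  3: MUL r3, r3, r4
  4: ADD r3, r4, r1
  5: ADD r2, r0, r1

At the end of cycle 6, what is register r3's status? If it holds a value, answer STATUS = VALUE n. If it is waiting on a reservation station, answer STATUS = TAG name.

c1: issue SUB r3<-Add1 | r0:8,r1:7,r2:6,r3:Add1,r4:9
c2: issue ADD r1<-Add2 | r0:8,r1:Add2,r2:6,r3:Add1,r4:9
c3: issue ADD r4<-Add3 | r0:8,r1:Add2,r2:6,r3:Add1,r4:Add3
c4: CDB Add1=-5; issue MUL r3<-Mul1 | r0:8,r1:Add2,r2:6,r3:Mul1,r4:Add3
c5: CDB Add2=16; issue ADD r3<-Add1 | r0:8,r1:16,r2:6,r3:Add1,r4:Add3
c6: issue ADD r2<-Add2 | r0:8,r1:16,r2:Add2,r3:Add1,r4:Add3

STATUS = TAG Add1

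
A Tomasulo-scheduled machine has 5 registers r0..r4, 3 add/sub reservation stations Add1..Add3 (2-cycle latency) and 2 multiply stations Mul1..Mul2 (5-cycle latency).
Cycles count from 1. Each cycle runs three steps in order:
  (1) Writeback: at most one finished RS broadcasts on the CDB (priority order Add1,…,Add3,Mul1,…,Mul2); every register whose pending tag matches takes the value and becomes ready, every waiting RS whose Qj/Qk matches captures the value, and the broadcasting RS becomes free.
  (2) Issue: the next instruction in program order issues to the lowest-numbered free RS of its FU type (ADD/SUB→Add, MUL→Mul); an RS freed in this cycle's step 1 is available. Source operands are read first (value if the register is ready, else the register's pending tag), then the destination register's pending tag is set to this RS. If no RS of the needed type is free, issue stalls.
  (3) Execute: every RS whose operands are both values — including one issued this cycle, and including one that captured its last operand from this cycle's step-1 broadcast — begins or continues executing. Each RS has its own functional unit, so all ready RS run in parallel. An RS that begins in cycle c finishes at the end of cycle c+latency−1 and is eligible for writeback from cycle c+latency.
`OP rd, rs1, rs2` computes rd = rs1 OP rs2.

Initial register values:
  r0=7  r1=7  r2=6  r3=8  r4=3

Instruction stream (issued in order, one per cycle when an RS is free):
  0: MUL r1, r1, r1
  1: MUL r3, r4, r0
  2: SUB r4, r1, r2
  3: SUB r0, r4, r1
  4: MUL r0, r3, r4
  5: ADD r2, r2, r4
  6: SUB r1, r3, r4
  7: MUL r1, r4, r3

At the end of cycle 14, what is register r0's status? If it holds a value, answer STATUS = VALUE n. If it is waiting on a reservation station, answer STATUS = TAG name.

STATUS = VALUE 903

c1: issue MUL r1<-Mul1 | r0:7,r1:Mul1,r2:6,r3:8,r4:3
c2: issue MUL r3<-Mul2 | r0:7,r1:Mul1,r2:6,r3:Mul2,r4:3
c3: issue SUB r4<-Add1 | r0:7,r1:Mul1,r2:6,r3:Mul2,r4:Add1
c4: issue SUB r0<-Add2 | r0:Add2,r1:Mul1,r2:6,r3:Mul2,r4:Add1
c5: stall | r0:Add2,r1:Mul1,r2:6,r3:Mul2,r4:Add1
c6: CDB Mul1=49; issue MUL r0<-Mul1 | r0:Mul1,r1:49,r2:6,r3:Mul2,r4:Add1
c7: CDB Mul2=21; issue ADD r2<-Add3 | r0:Mul1,r1:49,r2:Add3,r3:21,r4:Add1
c8: CDB Add1=43; issue SUB r1<-Add1 | r0:Mul1,r1:Add1,r2:Add3,r3:21,r4:43
c9: issue MUL r1<-Mul2 | r0:Mul1,r1:Mul2,r2:Add3,r3:21,r4:43
c10: CDB Add1=-22 | r0:Mul1,r1:Mul2,r2:Add3,r3:21,r4:43
c11: CDB Add2=-6 | r0:Mul1,r1:Mul2,r2:Add3,r3:21,r4:43
c12: CDB Add3=49 | r0:Mul1,r1:Mul2,r2:49,r3:21,r4:43
c13: CDB Mul1=903 | r0:903,r1:Mul2,r2:49,r3:21,r4:43
c14: CDB Mul2=903 | r0:903,r1:903,r2:49,r3:21,r4:43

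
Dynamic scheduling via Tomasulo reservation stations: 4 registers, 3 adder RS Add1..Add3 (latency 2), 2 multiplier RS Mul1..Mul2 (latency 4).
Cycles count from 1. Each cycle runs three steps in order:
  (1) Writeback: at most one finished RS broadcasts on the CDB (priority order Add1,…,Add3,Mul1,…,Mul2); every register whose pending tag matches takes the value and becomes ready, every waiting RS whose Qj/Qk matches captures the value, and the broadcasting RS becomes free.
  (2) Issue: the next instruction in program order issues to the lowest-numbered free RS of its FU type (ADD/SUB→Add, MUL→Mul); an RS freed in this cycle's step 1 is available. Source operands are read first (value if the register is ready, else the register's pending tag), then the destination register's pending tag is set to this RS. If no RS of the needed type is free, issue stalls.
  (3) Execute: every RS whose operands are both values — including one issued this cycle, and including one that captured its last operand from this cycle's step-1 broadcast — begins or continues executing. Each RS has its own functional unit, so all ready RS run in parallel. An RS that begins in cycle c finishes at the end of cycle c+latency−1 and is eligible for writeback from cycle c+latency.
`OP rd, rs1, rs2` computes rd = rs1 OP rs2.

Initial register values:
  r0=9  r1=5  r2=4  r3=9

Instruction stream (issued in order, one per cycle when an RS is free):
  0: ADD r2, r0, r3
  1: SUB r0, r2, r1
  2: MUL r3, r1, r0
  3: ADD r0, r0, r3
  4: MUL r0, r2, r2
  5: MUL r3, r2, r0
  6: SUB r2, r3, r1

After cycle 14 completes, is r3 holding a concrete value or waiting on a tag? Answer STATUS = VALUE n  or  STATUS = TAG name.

  c1: issue ADD r2<-Add1  regs: r0:9,r1:5,r2:Add1,r3:9
  c2: issue SUB r0<-Add2  regs: r0:Add2,r1:5,r2:Add1,r3:9
  c3: CDB Add1=18; issue MUL r3<-Mul1  regs: r0:Add2,r1:5,r2:18,r3:Mul1
  c4: issue ADD r0<-Add1  regs: r0:Add1,r1:5,r2:18,r3:Mul1
  c5: CDB Add2=13; issue MUL r0<-Mul2  regs: r0:Mul2,r1:5,r2:18,r3:Mul1
  c6: stall  regs: r0:Mul2,r1:5,r2:18,r3:Mul1
  c7: stall  regs: r0:Mul2,r1:5,r2:18,r3:Mul1
  c8: stall  regs: r0:Mul2,r1:5,r2:18,r3:Mul1
  c9: CDB Mul1=65; issue MUL r3<-Mul1  regs: r0:Mul2,r1:5,r2:18,r3:Mul1
  c10: CDB Mul2=324; issue SUB r2<-Add2  regs: r0:324,r1:5,r2:Add2,r3:Mul1
  c11: CDB Add1=78  regs: r0:324,r1:5,r2:Add2,r3:Mul1
  c12: -  regs: r0:324,r1:5,r2:Add2,r3:Mul1
  c13: -  regs: r0:324,r1:5,r2:Add2,r3:Mul1
  c14: CDB Mul1=5832  regs: r0:324,r1:5,r2:Add2,r3:5832

STATUS = VALUE 5832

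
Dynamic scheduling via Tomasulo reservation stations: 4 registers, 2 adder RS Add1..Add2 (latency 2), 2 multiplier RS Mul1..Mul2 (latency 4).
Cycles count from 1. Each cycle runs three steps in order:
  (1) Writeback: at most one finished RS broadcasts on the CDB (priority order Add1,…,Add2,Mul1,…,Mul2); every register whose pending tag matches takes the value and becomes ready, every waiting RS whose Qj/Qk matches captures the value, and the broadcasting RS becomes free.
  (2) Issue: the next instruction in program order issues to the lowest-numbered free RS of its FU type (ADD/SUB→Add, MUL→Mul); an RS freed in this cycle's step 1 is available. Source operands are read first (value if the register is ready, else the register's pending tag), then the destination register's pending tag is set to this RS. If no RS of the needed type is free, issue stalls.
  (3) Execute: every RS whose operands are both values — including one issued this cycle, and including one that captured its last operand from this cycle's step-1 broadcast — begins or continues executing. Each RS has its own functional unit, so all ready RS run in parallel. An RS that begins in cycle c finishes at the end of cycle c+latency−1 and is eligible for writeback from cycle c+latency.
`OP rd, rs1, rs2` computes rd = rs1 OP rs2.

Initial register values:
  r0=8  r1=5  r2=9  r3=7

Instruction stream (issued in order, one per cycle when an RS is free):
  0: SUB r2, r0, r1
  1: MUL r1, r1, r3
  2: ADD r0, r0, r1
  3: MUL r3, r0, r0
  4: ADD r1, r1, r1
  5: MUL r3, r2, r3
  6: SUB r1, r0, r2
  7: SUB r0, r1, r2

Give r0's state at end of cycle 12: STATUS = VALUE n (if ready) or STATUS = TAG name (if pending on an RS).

STATUS = VALUE 37

c1: issue SUB r2<-Add1 | r0:8,r1:5,r2:Add1,r3:7
c2: issue MUL r1<-Mul1 | r0:8,r1:Mul1,r2:Add1,r3:7
c3: CDB Add1=3; issue ADD r0<-Add1 | r0:Add1,r1:Mul1,r2:3,r3:7
c4: issue MUL r3<-Mul2 | r0:Add1,r1:Mul1,r2:3,r3:Mul2
c5: issue ADD r1<-Add2 | r0:Add1,r1:Add2,r2:3,r3:Mul2
c6: CDB Mul1=35; issue MUL r3<-Mul1 | r0:Add1,r1:Add2,r2:3,r3:Mul1
c7: stall | r0:Add1,r1:Add2,r2:3,r3:Mul1
c8: CDB Add1=43; issue SUB r1<-Add1 | r0:43,r1:Add1,r2:3,r3:Mul1
c9: CDB Add2=70; issue SUB r0<-Add2 | r0:Add2,r1:Add1,r2:3,r3:Mul1
c10: CDB Add1=40 | r0:Add2,r1:40,r2:3,r3:Mul1
c11: - | r0:Add2,r1:40,r2:3,r3:Mul1
c12: CDB Add2=37 | r0:37,r1:40,r2:3,r3:Mul1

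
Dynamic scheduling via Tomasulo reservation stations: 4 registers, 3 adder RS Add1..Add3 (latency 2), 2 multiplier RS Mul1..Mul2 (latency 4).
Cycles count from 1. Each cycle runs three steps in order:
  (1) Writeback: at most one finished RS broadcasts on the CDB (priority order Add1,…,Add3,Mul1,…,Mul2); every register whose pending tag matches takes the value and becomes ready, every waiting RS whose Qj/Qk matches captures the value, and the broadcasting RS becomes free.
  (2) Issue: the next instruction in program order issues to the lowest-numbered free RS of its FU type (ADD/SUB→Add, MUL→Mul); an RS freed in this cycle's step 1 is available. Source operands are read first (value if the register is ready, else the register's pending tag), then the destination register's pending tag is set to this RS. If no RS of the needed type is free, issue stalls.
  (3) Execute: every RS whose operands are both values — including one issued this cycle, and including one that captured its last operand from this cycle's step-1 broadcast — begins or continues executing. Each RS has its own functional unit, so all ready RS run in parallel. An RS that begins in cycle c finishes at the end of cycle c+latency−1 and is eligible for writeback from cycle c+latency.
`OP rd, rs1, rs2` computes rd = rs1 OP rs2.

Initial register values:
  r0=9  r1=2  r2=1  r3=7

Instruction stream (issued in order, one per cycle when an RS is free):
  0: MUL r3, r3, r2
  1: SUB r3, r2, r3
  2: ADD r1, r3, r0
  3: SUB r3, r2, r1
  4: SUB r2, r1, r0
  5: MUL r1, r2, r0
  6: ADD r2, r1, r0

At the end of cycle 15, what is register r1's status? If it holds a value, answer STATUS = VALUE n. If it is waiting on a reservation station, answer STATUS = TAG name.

STATUS = VALUE -54

cycle 1: issue MUL r3<-Mul1 // r0:9,r1:2,r2:1,r3:Mul1
cycle 2: issue SUB r3<-Add1 // r0:9,r1:2,r2:1,r3:Add1
cycle 3: issue ADD r1<-Add2 // r0:9,r1:Add2,r2:1,r3:Add1
cycle 4: issue SUB r3<-Add3 // r0:9,r1:Add2,r2:1,r3:Add3
cycle 5: CDB Mul1=7; stall // r0:9,r1:Add2,r2:1,r3:Add3
cycle 6: stall // r0:9,r1:Add2,r2:1,r3:Add3
cycle 7: CDB Add1=-6; issue SUB r2<-Add1 // r0:9,r1:Add2,r2:Add1,r3:Add3
cycle 8: issue MUL r1<-Mul1 // r0:9,r1:Mul1,r2:Add1,r3:Add3
cycle 9: CDB Add2=3; issue ADD r2<-Add2 // r0:9,r1:Mul1,r2:Add2,r3:Add3
cycle 10: - // r0:9,r1:Mul1,r2:Add2,r3:Add3
cycle 11: CDB Add1=-6 // r0:9,r1:Mul1,r2:Add2,r3:Add3
cycle 12: CDB Add3=-2 // r0:9,r1:Mul1,r2:Add2,r3:-2
cycle 13: - // r0:9,r1:Mul1,r2:Add2,r3:-2
cycle 14: - // r0:9,r1:Mul1,r2:Add2,r3:-2
cycle 15: CDB Mul1=-54 // r0:9,r1:-54,r2:Add2,r3:-2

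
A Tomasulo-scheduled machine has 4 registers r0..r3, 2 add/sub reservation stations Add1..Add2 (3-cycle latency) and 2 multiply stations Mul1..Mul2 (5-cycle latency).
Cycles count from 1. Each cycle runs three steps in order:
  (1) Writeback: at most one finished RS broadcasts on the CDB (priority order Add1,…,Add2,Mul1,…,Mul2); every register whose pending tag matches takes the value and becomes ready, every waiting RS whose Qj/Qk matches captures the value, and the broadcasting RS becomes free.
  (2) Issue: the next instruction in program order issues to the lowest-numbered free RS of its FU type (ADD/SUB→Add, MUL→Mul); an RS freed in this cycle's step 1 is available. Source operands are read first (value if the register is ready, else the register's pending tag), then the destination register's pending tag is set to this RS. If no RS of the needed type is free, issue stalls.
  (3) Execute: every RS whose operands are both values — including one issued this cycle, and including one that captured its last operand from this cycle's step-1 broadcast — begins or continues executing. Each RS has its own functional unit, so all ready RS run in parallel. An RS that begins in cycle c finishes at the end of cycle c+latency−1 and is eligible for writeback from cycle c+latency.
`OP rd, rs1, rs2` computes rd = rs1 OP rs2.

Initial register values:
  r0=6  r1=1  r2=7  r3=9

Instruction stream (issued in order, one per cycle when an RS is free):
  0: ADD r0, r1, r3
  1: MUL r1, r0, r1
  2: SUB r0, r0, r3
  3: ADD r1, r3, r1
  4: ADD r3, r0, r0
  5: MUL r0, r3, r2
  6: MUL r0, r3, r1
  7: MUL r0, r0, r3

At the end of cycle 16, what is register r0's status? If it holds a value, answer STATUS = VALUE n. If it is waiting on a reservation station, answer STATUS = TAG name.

c1: issue ADD r0<-Add1 | r0:Add1,r1:1,r2:7,r3:9
c2: issue MUL r1<-Mul1 | r0:Add1,r1:Mul1,r2:7,r3:9
c3: issue SUB r0<-Add2 | r0:Add2,r1:Mul1,r2:7,r3:9
c4: CDB Add1=10; issue ADD r1<-Add1 | r0:Add2,r1:Add1,r2:7,r3:9
c5: stall | r0:Add2,r1:Add1,r2:7,r3:9
c6: stall | r0:Add2,r1:Add1,r2:7,r3:9
c7: CDB Add2=1; issue ADD r3<-Add2 | r0:1,r1:Add1,r2:7,r3:Add2
c8: issue MUL r0<-Mul2 | r0:Mul2,r1:Add1,r2:7,r3:Add2
c9: CDB Mul1=10; issue MUL r0<-Mul1 | r0:Mul1,r1:Add1,r2:7,r3:Add2
c10: CDB Add2=2; stall | r0:Mul1,r1:Add1,r2:7,r3:2
c11: stall | r0:Mul1,r1:Add1,r2:7,r3:2
c12: CDB Add1=19; stall | r0:Mul1,r1:19,r2:7,r3:2
c13: stall | r0:Mul1,r1:19,r2:7,r3:2
c14: stall | r0:Mul1,r1:19,r2:7,r3:2
c15: CDB Mul2=14; issue MUL r0<-Mul2 | r0:Mul2,r1:19,r2:7,r3:2
c16: - | r0:Mul2,r1:19,r2:7,r3:2

STATUS = TAG Mul2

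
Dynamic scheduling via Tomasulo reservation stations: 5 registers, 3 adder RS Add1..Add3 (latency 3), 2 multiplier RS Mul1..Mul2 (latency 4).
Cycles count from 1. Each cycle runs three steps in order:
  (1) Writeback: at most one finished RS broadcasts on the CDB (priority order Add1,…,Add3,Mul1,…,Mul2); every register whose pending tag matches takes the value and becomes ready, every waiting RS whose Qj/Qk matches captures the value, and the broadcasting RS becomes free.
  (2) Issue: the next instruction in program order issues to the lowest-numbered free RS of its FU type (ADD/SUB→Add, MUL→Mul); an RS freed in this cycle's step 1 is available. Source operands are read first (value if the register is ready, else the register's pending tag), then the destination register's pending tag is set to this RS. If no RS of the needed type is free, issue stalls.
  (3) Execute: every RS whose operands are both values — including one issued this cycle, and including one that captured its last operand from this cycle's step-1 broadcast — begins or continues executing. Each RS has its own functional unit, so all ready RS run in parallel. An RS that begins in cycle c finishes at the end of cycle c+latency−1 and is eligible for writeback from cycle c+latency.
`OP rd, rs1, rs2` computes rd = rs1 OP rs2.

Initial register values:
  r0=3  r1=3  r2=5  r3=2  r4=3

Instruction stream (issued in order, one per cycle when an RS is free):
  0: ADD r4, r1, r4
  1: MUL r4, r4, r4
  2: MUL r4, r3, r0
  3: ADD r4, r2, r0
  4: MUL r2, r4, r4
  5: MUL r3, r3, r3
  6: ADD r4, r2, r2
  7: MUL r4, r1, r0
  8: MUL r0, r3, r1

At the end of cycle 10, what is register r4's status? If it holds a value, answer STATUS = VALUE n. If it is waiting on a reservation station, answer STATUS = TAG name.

cycle 1: issue ADD r4<-Add1 // r0:3,r1:3,r2:5,r3:2,r4:Add1
cycle 2: issue MUL r4<-Mul1 // r0:3,r1:3,r2:5,r3:2,r4:Mul1
cycle 3: issue MUL r4<-Mul2 // r0:3,r1:3,r2:5,r3:2,r4:Mul2
cycle 4: CDB Add1=6; issue ADD r4<-Add1 // r0:3,r1:3,r2:5,r3:2,r4:Add1
cycle 5: stall // r0:3,r1:3,r2:5,r3:2,r4:Add1
cycle 6: stall // r0:3,r1:3,r2:5,r3:2,r4:Add1
cycle 7: CDB Add1=8; stall // r0:3,r1:3,r2:5,r3:2,r4:8
cycle 8: CDB Mul1=36; issue MUL r2<-Mul1 // r0:3,r1:3,r2:Mul1,r3:2,r4:8
cycle 9: CDB Mul2=6; issue MUL r3<-Mul2 // r0:3,r1:3,r2:Mul1,r3:Mul2,r4:8
cycle 10: issue ADD r4<-Add1 // r0:3,r1:3,r2:Mul1,r3:Mul2,r4:Add1

STATUS = TAG Add1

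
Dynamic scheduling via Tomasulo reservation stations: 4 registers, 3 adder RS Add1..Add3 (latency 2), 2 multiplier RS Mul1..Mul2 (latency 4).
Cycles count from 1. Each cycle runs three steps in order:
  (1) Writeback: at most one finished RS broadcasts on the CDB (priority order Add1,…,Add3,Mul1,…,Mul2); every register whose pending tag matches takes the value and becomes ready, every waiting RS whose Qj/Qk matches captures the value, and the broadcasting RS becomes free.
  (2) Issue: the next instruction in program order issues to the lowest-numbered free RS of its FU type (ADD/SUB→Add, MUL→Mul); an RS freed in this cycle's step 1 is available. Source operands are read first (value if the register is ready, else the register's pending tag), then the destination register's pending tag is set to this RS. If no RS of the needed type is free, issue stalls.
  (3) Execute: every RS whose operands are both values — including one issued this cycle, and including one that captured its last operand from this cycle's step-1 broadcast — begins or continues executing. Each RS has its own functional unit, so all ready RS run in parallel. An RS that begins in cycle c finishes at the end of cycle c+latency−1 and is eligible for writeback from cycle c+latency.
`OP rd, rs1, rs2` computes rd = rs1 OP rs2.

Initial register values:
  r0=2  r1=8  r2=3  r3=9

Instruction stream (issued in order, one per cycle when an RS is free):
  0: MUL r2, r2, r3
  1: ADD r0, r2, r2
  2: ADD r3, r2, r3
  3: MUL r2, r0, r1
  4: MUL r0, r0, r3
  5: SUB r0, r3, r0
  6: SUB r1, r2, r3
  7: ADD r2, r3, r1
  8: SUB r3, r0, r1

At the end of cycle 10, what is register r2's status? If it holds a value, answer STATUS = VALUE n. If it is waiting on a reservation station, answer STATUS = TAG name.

c1: issue MUL r2<-Mul1 | r0:2,r1:8,r2:Mul1,r3:9
c2: issue ADD r0<-Add1 | r0:Add1,r1:8,r2:Mul1,r3:9
c3: issue ADD r3<-Add2 | r0:Add1,r1:8,r2:Mul1,r3:Add2
c4: issue MUL r2<-Mul2 | r0:Add1,r1:8,r2:Mul2,r3:Add2
c5: CDB Mul1=27; issue MUL r0<-Mul1 | r0:Mul1,r1:8,r2:Mul2,r3:Add2
c6: issue SUB r0<-Add3 | r0:Add3,r1:8,r2:Mul2,r3:Add2
c7: CDB Add1=54; issue SUB r1<-Add1 | r0:Add3,r1:Add1,r2:Mul2,r3:Add2
c8: CDB Add2=36; issue ADD r2<-Add2 | r0:Add3,r1:Add1,r2:Add2,r3:36
c9: stall | r0:Add3,r1:Add1,r2:Add2,r3:36
c10: stall | r0:Add3,r1:Add1,r2:Add2,r3:36

STATUS = TAG Add2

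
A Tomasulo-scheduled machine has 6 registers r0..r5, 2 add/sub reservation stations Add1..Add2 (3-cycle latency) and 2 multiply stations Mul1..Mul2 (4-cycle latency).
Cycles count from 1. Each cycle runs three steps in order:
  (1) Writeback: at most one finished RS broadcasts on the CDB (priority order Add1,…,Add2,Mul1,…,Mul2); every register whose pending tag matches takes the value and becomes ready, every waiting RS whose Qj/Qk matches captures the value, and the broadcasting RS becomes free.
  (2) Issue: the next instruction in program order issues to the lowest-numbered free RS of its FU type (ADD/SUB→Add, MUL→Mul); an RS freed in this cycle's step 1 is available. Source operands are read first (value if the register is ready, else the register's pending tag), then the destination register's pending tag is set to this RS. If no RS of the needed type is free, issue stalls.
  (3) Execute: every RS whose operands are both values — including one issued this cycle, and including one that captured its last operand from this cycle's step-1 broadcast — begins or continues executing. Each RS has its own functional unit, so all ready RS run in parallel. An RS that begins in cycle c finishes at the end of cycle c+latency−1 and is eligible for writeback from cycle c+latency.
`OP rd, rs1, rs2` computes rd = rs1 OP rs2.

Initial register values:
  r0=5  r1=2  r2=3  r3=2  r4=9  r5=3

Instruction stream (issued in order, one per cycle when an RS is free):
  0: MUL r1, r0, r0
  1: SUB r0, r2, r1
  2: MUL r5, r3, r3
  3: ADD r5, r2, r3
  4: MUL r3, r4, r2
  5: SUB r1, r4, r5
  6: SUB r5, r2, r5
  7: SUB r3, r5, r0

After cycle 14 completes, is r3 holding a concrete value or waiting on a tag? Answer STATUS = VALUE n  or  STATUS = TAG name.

STATUS = VALUE 20

cycle 1: issue MUL r1<-Mul1 // r0:5,r1:Mul1,r2:3,r3:2,r4:9,r5:3
cycle 2: issue SUB r0<-Add1 // r0:Add1,r1:Mul1,r2:3,r3:2,r4:9,r5:3
cycle 3: issue MUL r5<-Mul2 // r0:Add1,r1:Mul1,r2:3,r3:2,r4:9,r5:Mul2
cycle 4: issue ADD r5<-Add2 // r0:Add1,r1:Mul1,r2:3,r3:2,r4:9,r5:Add2
cycle 5: CDB Mul1=25; issue MUL r3<-Mul1 // r0:Add1,r1:25,r2:3,r3:Mul1,r4:9,r5:Add2
cycle 6: stall // r0:Add1,r1:25,r2:3,r3:Mul1,r4:9,r5:Add2
cycle 7: CDB Add2=5; issue SUB r1<-Add2 // r0:Add1,r1:Add2,r2:3,r3:Mul1,r4:9,r5:5
cycle 8: CDB Add1=-22; issue SUB r5<-Add1 // r0:-22,r1:Add2,r2:3,r3:Mul1,r4:9,r5:Add1
cycle 9: CDB Mul1=27; stall // r0:-22,r1:Add2,r2:3,r3:27,r4:9,r5:Add1
cycle 10: CDB Add2=4; issue SUB r3<-Add2 // r0:-22,r1:4,r2:3,r3:Add2,r4:9,r5:Add1
cycle 11: CDB Add1=-2 // r0:-22,r1:4,r2:3,r3:Add2,r4:9,r5:-2
cycle 12: CDB Mul2=4 // r0:-22,r1:4,r2:3,r3:Add2,r4:9,r5:-2
cycle 13: - // r0:-22,r1:4,r2:3,r3:Add2,r4:9,r5:-2
cycle 14: CDB Add2=20 // r0:-22,r1:4,r2:3,r3:20,r4:9,r5:-2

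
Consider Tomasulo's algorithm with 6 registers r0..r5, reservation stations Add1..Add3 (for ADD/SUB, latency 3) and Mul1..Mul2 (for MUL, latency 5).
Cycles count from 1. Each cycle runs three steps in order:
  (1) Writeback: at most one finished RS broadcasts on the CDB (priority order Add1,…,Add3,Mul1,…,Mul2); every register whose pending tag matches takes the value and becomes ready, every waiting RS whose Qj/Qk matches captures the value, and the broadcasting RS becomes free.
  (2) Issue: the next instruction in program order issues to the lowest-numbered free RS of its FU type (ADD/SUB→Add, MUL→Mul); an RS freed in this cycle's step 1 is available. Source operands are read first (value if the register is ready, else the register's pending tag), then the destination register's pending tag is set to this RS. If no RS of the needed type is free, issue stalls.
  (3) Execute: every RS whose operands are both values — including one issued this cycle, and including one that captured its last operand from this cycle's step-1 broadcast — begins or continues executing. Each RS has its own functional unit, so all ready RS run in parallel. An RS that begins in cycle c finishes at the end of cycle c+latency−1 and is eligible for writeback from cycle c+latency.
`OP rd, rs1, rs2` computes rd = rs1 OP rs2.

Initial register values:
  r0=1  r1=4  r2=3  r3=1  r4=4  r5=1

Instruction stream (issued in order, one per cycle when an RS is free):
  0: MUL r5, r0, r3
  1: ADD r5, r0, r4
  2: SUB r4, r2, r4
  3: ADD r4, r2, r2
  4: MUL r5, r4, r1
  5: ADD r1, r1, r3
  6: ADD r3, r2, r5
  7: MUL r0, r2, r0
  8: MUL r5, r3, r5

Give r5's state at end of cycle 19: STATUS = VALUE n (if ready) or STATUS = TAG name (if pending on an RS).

STATUS = TAG Mul2

cycle 1: issue MUL r5<-Mul1 // r0:1,r1:4,r2:3,r3:1,r4:4,r5:Mul1
cycle 2: issue ADD r5<-Add1 // r0:1,r1:4,r2:3,r3:1,r4:4,r5:Add1
cycle 3: issue SUB r4<-Add2 // r0:1,r1:4,r2:3,r3:1,r4:Add2,r5:Add1
cycle 4: issue ADD r4<-Add3 // r0:1,r1:4,r2:3,r3:1,r4:Add3,r5:Add1
cycle 5: CDB Add1=5; issue MUL r5<-Mul2 // r0:1,r1:4,r2:3,r3:1,r4:Add3,r5:Mul2
cycle 6: CDB Add2=-1; issue ADD r1<-Add1 // r0:1,r1:Add1,r2:3,r3:1,r4:Add3,r5:Mul2
cycle 7: CDB Add3=6; issue ADD r3<-Add2 // r0:1,r1:Add1,r2:3,r3:Add2,r4:6,r5:Mul2
cycle 8: CDB Mul1=1; issue MUL r0<-Mul1 // r0:Mul1,r1:Add1,r2:3,r3:Add2,r4:6,r5:Mul2
cycle 9: CDB Add1=5; stall // r0:Mul1,r1:5,r2:3,r3:Add2,r4:6,r5:Mul2
cycle 10: stall // r0:Mul1,r1:5,r2:3,r3:Add2,r4:6,r5:Mul2
cycle 11: stall // r0:Mul1,r1:5,r2:3,r3:Add2,r4:6,r5:Mul2
cycle 12: CDB Mul2=24; issue MUL r5<-Mul2 // r0:Mul1,r1:5,r2:3,r3:Add2,r4:6,r5:Mul2
cycle 13: CDB Mul1=3 // r0:3,r1:5,r2:3,r3:Add2,r4:6,r5:Mul2
cycle 14: - // r0:3,r1:5,r2:3,r3:Add2,r4:6,r5:Mul2
cycle 15: CDB Add2=27 // r0:3,r1:5,r2:3,r3:27,r4:6,r5:Mul2
cycle 16: - // r0:3,r1:5,r2:3,r3:27,r4:6,r5:Mul2
cycle 17: - // r0:3,r1:5,r2:3,r3:27,r4:6,r5:Mul2
cycle 18: - // r0:3,r1:5,r2:3,r3:27,r4:6,r5:Mul2
cycle 19: - // r0:3,r1:5,r2:3,r3:27,r4:6,r5:Mul2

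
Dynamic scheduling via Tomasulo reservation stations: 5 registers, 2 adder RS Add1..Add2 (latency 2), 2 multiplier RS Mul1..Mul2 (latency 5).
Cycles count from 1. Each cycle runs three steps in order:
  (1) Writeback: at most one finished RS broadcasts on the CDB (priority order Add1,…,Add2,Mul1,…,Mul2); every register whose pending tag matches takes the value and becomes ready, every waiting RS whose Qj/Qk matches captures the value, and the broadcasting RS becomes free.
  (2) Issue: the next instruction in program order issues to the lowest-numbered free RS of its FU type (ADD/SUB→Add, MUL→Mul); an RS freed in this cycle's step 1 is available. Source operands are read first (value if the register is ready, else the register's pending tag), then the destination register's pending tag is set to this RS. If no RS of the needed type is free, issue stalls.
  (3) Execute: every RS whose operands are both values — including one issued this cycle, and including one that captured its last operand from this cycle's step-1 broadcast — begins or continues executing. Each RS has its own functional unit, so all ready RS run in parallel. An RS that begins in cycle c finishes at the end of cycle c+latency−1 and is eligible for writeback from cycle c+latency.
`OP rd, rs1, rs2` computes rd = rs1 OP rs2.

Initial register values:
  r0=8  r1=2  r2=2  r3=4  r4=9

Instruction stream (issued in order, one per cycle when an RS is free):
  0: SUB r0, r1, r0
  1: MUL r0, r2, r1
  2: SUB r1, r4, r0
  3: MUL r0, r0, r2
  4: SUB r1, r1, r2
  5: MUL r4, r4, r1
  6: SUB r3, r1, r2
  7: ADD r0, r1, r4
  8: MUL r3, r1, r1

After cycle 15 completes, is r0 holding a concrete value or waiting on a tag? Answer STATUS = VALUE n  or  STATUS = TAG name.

c1: issue SUB r0<-Add1 | r0:Add1,r1:2,r2:2,r3:4,r4:9
c2: issue MUL r0<-Mul1 | r0:Mul1,r1:2,r2:2,r3:4,r4:9
c3: CDB Add1=-6; issue SUB r1<-Add1 | r0:Mul1,r1:Add1,r2:2,r3:4,r4:9
c4: issue MUL r0<-Mul2 | r0:Mul2,r1:Add1,r2:2,r3:4,r4:9
c5: issue SUB r1<-Add2 | r0:Mul2,r1:Add2,r2:2,r3:4,r4:9
c6: stall | r0:Mul2,r1:Add2,r2:2,r3:4,r4:9
c7: CDB Mul1=4; issue MUL r4<-Mul1 | r0:Mul2,r1:Add2,r2:2,r3:4,r4:Mul1
c8: stall | r0:Mul2,r1:Add2,r2:2,r3:4,r4:Mul1
c9: CDB Add1=5; issue SUB r3<-Add1 | r0:Mul2,r1:Add2,r2:2,r3:Add1,r4:Mul1
c10: stall | r0:Mul2,r1:Add2,r2:2,r3:Add1,r4:Mul1
c11: CDB Add2=3; issue ADD r0<-Add2 | r0:Add2,r1:3,r2:2,r3:Add1,r4:Mul1
c12: CDB Mul2=8; issue MUL r3<-Mul2 | r0:Add2,r1:3,r2:2,r3:Mul2,r4:Mul1
c13: CDB Add1=1 | r0:Add2,r1:3,r2:2,r3:Mul2,r4:Mul1
c14: - | r0:Add2,r1:3,r2:2,r3:Mul2,r4:Mul1
c15: - | r0:Add2,r1:3,r2:2,r3:Mul2,r4:Mul1

STATUS = TAG Add2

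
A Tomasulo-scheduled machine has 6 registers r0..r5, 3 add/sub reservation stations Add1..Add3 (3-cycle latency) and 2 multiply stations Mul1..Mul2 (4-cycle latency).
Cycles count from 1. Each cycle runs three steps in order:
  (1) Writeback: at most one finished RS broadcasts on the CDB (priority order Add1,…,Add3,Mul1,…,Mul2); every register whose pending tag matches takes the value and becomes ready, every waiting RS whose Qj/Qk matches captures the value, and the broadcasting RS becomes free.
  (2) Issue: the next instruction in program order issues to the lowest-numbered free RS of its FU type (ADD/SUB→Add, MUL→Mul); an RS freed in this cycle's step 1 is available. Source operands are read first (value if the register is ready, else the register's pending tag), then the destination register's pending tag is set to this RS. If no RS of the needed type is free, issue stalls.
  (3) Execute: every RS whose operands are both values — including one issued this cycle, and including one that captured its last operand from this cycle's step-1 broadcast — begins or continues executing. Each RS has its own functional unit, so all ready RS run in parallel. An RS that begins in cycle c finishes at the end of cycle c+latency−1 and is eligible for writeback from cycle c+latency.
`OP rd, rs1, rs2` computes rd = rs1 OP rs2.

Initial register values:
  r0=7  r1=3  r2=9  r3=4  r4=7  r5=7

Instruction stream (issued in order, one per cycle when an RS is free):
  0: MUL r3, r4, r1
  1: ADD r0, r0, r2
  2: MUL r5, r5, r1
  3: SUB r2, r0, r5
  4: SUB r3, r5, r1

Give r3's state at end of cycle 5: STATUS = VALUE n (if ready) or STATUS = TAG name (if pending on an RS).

STATUS = TAG Add1

c1: issue MUL r3<-Mul1 | r0:7,r1:3,r2:9,r3:Mul1,r4:7,r5:7
c2: issue ADD r0<-Add1 | r0:Add1,r1:3,r2:9,r3:Mul1,r4:7,r5:7
c3: issue MUL r5<-Mul2 | r0:Add1,r1:3,r2:9,r3:Mul1,r4:7,r5:Mul2
c4: issue SUB r2<-Add2 | r0:Add1,r1:3,r2:Add2,r3:Mul1,r4:7,r5:Mul2
c5: CDB Add1=16; issue SUB r3<-Add1 | r0:16,r1:3,r2:Add2,r3:Add1,r4:7,r5:Mul2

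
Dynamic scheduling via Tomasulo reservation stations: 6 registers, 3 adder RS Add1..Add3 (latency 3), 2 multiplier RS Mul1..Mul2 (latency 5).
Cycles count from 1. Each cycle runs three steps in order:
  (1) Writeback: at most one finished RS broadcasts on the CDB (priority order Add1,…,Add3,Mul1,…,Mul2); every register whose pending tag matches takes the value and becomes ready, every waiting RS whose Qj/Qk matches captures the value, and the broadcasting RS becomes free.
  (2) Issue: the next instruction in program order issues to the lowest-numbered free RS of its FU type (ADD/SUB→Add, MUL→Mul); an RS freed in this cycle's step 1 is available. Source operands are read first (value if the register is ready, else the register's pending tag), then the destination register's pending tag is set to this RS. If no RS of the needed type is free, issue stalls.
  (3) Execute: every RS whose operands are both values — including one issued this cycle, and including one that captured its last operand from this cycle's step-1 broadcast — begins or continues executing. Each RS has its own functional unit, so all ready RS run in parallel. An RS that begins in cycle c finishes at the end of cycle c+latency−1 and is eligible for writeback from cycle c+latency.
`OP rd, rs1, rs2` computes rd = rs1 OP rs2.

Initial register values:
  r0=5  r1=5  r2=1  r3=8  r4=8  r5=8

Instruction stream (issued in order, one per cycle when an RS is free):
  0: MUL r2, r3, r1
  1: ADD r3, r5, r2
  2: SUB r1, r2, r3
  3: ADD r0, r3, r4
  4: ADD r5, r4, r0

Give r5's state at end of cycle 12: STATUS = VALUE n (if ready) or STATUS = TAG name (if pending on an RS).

  c1: issue MUL r2<-Mul1  regs: r0:5,r1:5,r2:Mul1,r3:8,r4:8,r5:8
  c2: issue ADD r3<-Add1  regs: r0:5,r1:5,r2:Mul1,r3:Add1,r4:8,r5:8
  c3: issue SUB r1<-Add2  regs: r0:5,r1:Add2,r2:Mul1,r3:Add1,r4:8,r5:8
  c4: issue ADD r0<-Add3  regs: r0:Add3,r1:Add2,r2:Mul1,r3:Add1,r4:8,r5:8
  c5: stall  regs: r0:Add3,r1:Add2,r2:Mul1,r3:Add1,r4:8,r5:8
  c6: CDB Mul1=40; stall  regs: r0:Add3,r1:Add2,r2:40,r3:Add1,r4:8,r5:8
  c7: stall  regs: r0:Add3,r1:Add2,r2:40,r3:Add1,r4:8,r5:8
  c8: stall  regs: r0:Add3,r1:Add2,r2:40,r3:Add1,r4:8,r5:8
  c9: CDB Add1=48; issue ADD r5<-Add1  regs: r0:Add3,r1:Add2,r2:40,r3:48,r4:8,r5:Add1
  c10: -  regs: r0:Add3,r1:Add2,r2:40,r3:48,r4:8,r5:Add1
  c11: -  regs: r0:Add3,r1:Add2,r2:40,r3:48,r4:8,r5:Add1
  c12: CDB Add2=-8  regs: r0:Add3,r1:-8,r2:40,r3:48,r4:8,r5:Add1

STATUS = TAG Add1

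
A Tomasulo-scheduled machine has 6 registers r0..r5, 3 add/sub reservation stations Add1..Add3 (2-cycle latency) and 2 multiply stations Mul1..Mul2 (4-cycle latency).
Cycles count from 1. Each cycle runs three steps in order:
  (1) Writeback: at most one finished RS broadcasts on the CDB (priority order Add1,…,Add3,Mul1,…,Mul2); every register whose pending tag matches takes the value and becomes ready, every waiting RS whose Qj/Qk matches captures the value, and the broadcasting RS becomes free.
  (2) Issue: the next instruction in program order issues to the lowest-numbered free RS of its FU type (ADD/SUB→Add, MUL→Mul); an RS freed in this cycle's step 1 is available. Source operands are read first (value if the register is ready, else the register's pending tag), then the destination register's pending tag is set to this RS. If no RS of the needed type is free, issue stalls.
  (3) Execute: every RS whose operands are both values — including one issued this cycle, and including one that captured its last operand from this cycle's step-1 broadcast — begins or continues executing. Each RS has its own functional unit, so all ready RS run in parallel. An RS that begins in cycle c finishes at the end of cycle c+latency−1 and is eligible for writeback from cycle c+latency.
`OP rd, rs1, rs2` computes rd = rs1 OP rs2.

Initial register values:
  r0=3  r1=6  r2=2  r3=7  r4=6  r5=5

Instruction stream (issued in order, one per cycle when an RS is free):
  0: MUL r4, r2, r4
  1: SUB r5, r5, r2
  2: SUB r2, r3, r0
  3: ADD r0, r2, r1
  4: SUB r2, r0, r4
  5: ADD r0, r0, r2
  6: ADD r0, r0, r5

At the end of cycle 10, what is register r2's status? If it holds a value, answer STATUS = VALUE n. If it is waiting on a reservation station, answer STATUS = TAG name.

STATUS = VALUE -2

  c1: issue MUL r4<-Mul1  regs: r0:3,r1:6,r2:2,r3:7,r4:Mul1,r5:5
  c2: issue SUB r5<-Add1  regs: r0:3,r1:6,r2:2,r3:7,r4:Mul1,r5:Add1
  c3: issue SUB r2<-Add2  regs: r0:3,r1:6,r2:Add2,r3:7,r4:Mul1,r5:Add1
  c4: CDB Add1=3; issue ADD r0<-Add1  regs: r0:Add1,r1:6,r2:Add2,r3:7,r4:Mul1,r5:3
  c5: CDB Add2=4; issue SUB r2<-Add2  regs: r0:Add1,r1:6,r2:Add2,r3:7,r4:Mul1,r5:3
  c6: CDB Mul1=12; issue ADD r0<-Add3  regs: r0:Add3,r1:6,r2:Add2,r3:7,r4:12,r5:3
  c7: CDB Add1=10; issue ADD r0<-Add1  regs: r0:Add1,r1:6,r2:Add2,r3:7,r4:12,r5:3
  c8: -  regs: r0:Add1,r1:6,r2:Add2,r3:7,r4:12,r5:3
  c9: CDB Add2=-2  regs: r0:Add1,r1:6,r2:-2,r3:7,r4:12,r5:3
  c10: -  regs: r0:Add1,r1:6,r2:-2,r3:7,r4:12,r5:3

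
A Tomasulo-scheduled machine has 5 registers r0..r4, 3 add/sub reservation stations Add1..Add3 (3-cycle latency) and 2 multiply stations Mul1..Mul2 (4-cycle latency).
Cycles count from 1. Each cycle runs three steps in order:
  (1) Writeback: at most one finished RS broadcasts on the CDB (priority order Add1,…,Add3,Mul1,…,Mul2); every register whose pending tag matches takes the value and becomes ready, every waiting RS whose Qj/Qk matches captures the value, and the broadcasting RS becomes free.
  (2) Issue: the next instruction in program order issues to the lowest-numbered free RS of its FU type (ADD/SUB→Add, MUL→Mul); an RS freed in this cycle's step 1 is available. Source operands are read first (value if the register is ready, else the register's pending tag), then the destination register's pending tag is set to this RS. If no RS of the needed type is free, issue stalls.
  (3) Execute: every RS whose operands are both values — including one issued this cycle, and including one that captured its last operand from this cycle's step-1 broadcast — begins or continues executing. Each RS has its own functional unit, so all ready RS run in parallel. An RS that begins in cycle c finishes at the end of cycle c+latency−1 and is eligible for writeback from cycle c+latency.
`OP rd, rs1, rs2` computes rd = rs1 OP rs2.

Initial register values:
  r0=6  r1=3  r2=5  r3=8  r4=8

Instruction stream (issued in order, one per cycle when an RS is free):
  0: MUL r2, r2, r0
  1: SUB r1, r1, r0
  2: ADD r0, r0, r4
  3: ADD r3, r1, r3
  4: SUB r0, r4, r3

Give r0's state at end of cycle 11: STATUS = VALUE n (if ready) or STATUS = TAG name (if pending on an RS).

STATUS = VALUE 3

cycle 1: issue MUL r2<-Mul1 // r0:6,r1:3,r2:Mul1,r3:8,r4:8
cycle 2: issue SUB r1<-Add1 // r0:6,r1:Add1,r2:Mul1,r3:8,r4:8
cycle 3: issue ADD r0<-Add2 // r0:Add2,r1:Add1,r2:Mul1,r3:8,r4:8
cycle 4: issue ADD r3<-Add3 // r0:Add2,r1:Add1,r2:Mul1,r3:Add3,r4:8
cycle 5: CDB Add1=-3; issue SUB r0<-Add1 // r0:Add1,r1:-3,r2:Mul1,r3:Add3,r4:8
cycle 6: CDB Add2=14 // r0:Add1,r1:-3,r2:Mul1,r3:Add3,r4:8
cycle 7: CDB Mul1=30 // r0:Add1,r1:-3,r2:30,r3:Add3,r4:8
cycle 8: CDB Add3=5 // r0:Add1,r1:-3,r2:30,r3:5,r4:8
cycle 9: - // r0:Add1,r1:-3,r2:30,r3:5,r4:8
cycle 10: - // r0:Add1,r1:-3,r2:30,r3:5,r4:8
cycle 11: CDB Add1=3 // r0:3,r1:-3,r2:30,r3:5,r4:8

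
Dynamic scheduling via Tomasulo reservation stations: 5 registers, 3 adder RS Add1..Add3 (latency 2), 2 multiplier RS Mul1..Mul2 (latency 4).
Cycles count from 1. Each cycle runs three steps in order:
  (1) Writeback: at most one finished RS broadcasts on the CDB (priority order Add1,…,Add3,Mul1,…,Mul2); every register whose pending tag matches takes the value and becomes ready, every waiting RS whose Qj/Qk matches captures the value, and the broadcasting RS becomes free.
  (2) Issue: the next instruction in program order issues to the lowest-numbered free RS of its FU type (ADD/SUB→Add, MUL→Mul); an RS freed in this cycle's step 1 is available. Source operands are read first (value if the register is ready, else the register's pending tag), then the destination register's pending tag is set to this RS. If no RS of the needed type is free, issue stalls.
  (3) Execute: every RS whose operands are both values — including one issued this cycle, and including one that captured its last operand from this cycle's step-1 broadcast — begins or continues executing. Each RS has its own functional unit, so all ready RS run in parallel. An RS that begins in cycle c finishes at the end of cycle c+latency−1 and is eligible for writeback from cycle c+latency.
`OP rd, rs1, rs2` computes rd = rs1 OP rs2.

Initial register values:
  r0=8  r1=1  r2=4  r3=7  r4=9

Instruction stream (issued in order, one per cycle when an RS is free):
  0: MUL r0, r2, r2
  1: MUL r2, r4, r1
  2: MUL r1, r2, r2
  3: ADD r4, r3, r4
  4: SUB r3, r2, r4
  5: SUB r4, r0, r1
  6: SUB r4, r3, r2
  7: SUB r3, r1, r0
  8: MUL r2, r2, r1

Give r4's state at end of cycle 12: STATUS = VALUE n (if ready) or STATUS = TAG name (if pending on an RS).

STATUS = VALUE -16

  c1: issue MUL r0<-Mul1  regs: r0:Mul1,r1:1,r2:4,r3:7,r4:9
  c2: issue MUL r2<-Mul2  regs: r0:Mul1,r1:1,r2:Mul2,r3:7,r4:9
  c3: stall  regs: r0:Mul1,r1:1,r2:Mul2,r3:7,r4:9
  c4: stall  regs: r0:Mul1,r1:1,r2:Mul2,r3:7,r4:9
  c5: CDB Mul1=16; issue MUL r1<-Mul1  regs: r0:16,r1:Mul1,r2:Mul2,r3:7,r4:9
  c6: CDB Mul2=9; issue ADD r4<-Add1  regs: r0:16,r1:Mul1,r2:9,r3:7,r4:Add1
  c7: issue SUB r3<-Add2  regs: r0:16,r1:Mul1,r2:9,r3:Add2,r4:Add1
  c8: CDB Add1=16; issue SUB r4<-Add1  regs: r0:16,r1:Mul1,r2:9,r3:Add2,r4:Add1
  c9: issue SUB r4<-Add3  regs: r0:16,r1:Mul1,r2:9,r3:Add2,r4:Add3
  c10: CDB Add2=-7; issue SUB r3<-Add2  regs: r0:16,r1:Mul1,r2:9,r3:Add2,r4:Add3
  c11: CDB Mul1=81; issue MUL r2<-Mul1  regs: r0:16,r1:81,r2:Mul1,r3:Add2,r4:Add3
  c12: CDB Add3=-16  regs: r0:16,r1:81,r2:Mul1,r3:Add2,r4:-16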